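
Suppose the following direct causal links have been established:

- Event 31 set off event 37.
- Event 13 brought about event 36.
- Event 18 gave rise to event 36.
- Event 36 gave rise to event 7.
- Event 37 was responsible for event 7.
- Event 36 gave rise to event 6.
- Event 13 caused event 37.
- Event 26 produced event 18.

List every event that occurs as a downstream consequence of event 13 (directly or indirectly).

Direct effects: event 36, event 37.
2 steps out: event 6, event 7.
Not reachable from it: event 31, event 26, event 18.

event 36, event 37, event 6, event 7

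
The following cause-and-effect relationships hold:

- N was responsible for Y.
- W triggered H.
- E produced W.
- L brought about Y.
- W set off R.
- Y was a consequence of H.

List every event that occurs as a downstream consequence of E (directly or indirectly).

H, R, W, Y

Direct effects: W.
2 steps out: H, R.
3 steps out: Y.
Not reachable from it: N, L.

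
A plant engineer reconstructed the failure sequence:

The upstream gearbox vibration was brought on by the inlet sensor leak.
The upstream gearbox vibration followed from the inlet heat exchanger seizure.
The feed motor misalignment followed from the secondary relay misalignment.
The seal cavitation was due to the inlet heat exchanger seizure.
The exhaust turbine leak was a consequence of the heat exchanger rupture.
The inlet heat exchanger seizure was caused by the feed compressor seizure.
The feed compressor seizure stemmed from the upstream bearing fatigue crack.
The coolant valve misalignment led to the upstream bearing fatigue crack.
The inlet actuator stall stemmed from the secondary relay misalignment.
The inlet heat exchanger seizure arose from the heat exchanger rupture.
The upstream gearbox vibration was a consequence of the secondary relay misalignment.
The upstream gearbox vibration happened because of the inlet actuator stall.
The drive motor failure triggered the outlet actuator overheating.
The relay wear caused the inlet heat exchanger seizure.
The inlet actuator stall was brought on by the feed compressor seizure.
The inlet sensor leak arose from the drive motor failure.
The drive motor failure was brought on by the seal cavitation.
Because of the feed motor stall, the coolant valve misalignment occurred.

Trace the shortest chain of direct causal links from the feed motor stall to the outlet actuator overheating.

the feed motor stall → the coolant valve misalignment → the upstream bearing fatigue crack → the feed compressor seizure → the inlet heat exchanger seizure → the seal cavitation → the drive motor failure → the outlet actuator overheating

the feed motor stall → the coolant valve misalignment
the coolant valve misalignment → the upstream bearing fatigue crack
the upstream bearing fatigue crack → the feed compressor seizure
the feed compressor seizure → the inlet heat exchanger seizure
the inlet heat exchanger seizure → the seal cavitation
the seal cavitation → the drive motor failure
the drive motor failure → the outlet actuator overheating
Length: 7 steps.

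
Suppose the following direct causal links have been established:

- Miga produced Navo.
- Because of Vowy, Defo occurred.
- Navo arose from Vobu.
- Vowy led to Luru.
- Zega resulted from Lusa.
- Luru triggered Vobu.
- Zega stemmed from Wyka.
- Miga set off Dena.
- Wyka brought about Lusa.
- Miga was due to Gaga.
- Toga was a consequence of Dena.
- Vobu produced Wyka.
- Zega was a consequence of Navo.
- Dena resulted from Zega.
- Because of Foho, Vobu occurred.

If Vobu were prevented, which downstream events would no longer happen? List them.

Lusa, Wyka

Downstream of Vobu: Wyka, Lusa, Navo, Zega, Dena, Toga.
Of those, still caused via another path: Navo, Zega, Dena, Toga.
The remainder have no surviving cause.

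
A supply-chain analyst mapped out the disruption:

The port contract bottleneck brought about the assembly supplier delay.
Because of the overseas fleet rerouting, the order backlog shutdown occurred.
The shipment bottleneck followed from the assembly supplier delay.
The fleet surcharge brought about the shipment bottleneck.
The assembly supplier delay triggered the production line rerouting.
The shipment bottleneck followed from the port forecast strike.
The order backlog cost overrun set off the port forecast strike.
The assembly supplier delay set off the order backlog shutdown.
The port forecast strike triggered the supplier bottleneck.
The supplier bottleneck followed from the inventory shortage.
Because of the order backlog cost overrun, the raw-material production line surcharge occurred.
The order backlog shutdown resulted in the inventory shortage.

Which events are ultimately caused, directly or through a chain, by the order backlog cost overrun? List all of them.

the port forecast strike, the raw-material production line surcharge, the shipment bottleneck, the supplier bottleneck

Direct effects: the raw-material production line surcharge, the port forecast strike.
2 steps out: the supplier bottleneck, the shipment bottleneck.
Not reachable from it: the port contract bottleneck, the assembly supplier delay, the fleet surcharge, the production line rerouting, the overseas fleet rerouting, the order backlog shutdown, the inventory shortage.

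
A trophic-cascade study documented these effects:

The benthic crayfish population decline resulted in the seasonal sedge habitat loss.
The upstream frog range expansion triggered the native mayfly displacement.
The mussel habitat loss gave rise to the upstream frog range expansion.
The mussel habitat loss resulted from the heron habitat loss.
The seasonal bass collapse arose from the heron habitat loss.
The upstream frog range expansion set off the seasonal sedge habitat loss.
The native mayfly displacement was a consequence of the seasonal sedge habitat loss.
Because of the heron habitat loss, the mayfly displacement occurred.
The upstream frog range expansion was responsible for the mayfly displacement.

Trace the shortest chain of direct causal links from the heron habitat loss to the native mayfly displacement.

the heron habitat loss → the mussel habitat loss
the mussel habitat loss → the upstream frog range expansion
the upstream frog range expansion → the native mayfly displacement
Length: 3 steps.

the heron habitat loss → the mussel habitat loss → the upstream frog range expansion → the native mayfly displacement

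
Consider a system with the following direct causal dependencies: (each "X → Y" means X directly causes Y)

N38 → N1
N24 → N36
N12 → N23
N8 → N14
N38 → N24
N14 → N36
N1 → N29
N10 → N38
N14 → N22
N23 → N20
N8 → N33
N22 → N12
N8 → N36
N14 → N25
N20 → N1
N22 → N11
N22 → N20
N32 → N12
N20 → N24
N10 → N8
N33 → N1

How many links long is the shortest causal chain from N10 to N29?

Shortest chain: N10 → N38 → N1 → N29.

3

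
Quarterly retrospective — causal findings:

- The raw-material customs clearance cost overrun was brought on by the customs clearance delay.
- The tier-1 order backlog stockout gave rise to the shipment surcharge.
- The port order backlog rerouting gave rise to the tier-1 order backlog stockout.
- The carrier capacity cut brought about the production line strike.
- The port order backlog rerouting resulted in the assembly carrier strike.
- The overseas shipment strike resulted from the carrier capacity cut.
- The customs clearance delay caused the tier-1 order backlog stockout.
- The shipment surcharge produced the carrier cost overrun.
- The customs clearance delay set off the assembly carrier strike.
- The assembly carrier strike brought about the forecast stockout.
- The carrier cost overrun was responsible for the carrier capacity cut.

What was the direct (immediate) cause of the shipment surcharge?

Upstream contributors include the customs clearance delay, the port order backlog rerouting, but only the tier-1 order backlog stockout feeds directly into the shipment surcharge.

the tier-1 order backlog stockout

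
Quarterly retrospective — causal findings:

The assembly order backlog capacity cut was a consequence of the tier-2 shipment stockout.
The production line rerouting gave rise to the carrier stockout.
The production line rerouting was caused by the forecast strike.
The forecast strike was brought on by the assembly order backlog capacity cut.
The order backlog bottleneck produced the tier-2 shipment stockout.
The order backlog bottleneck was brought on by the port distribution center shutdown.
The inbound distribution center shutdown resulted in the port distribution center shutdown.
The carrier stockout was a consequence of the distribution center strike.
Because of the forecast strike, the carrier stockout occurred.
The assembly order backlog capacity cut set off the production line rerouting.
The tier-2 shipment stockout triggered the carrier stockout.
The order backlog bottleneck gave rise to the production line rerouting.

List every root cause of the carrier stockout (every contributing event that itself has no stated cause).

the distribution center strike, the inbound distribution center shutdown

Tracing upstream from the carrier stockout: the carrier stockout ← the distribution center strike.
A separate upstream branch: the carrier stockout ← the tier-2 shipment stockout ← the order backlog bottleneck ← the port distribution center shutdown ← the inbound distribution center shutdown.
Each of those chain origins has no stated cause.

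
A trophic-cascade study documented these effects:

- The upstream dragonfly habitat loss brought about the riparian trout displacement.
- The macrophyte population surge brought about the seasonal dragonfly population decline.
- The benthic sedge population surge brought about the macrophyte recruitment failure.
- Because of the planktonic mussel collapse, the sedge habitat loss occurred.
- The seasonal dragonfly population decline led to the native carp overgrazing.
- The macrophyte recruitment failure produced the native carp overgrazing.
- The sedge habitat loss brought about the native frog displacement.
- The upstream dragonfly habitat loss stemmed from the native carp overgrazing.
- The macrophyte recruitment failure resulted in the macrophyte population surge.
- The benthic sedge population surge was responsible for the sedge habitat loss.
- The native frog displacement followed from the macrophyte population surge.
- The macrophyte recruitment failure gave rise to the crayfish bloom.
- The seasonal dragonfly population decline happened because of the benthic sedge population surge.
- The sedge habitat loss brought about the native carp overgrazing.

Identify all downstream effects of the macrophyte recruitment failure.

Direct effects: the macrophyte population surge, the native carp overgrazing, the crayfish bloom.
2 steps out: the seasonal dragonfly population decline, the native frog displacement, the upstream dragonfly habitat loss.
3 steps out: the riparian trout displacement.
Not reachable from it: the benthic sedge population surge, the sedge habitat loss, the planktonic mussel collapse.

the crayfish bloom, the macrophyte population surge, the native carp overgrazing, the native frog displacement, the riparian trout displacement, the seasonal dragonfly population decline, the upstream dragonfly habitat loss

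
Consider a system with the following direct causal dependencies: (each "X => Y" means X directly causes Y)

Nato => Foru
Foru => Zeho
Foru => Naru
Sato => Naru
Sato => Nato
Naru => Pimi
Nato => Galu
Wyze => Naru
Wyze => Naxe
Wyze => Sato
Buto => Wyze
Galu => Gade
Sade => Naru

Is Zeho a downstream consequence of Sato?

There is a causal chain: Sato → Nato → Foru → Zeho.

Yes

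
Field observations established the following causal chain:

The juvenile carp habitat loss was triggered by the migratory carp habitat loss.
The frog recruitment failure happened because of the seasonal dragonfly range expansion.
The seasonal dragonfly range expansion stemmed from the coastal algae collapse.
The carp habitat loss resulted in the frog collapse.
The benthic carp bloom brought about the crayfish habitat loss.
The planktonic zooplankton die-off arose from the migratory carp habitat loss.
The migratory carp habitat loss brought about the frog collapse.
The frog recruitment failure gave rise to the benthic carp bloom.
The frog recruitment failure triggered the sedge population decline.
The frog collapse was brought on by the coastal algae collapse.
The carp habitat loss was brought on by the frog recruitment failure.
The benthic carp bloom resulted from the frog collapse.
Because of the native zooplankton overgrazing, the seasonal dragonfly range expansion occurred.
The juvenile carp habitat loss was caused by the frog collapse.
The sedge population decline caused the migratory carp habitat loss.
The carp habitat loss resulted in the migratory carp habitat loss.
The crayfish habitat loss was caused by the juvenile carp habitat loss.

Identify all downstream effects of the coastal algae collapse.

the benthic carp bloom, the carp habitat loss, the crayfish habitat loss, the frog collapse, the frog recruitment failure, the juvenile carp habitat loss, the migratory carp habitat loss, the planktonic zooplankton die-off, the seasonal dragonfly range expansion, the sedge population decline

Direct effects: the seasonal dragonfly range expansion, the frog collapse.
2 steps out: the frog recruitment failure, the juvenile carp habitat loss, the benthic carp bloom.
3 steps out: the sedge population decline, the carp habitat loss, the crayfish habitat loss.
4 steps out: the migratory carp habitat loss.
5 steps out: the planktonic zooplankton die-off.
Not reachable from it: the native zooplankton overgrazing.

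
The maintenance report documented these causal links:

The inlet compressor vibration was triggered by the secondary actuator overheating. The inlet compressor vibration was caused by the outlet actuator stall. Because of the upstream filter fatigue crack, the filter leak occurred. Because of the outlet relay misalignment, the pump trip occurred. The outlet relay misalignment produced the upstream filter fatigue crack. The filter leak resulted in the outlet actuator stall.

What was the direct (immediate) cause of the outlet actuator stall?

Upstream contributors include the outlet relay misalignment, the upstream filter fatigue crack, but only the filter leak feeds directly into the outlet actuator stall.

the filter leak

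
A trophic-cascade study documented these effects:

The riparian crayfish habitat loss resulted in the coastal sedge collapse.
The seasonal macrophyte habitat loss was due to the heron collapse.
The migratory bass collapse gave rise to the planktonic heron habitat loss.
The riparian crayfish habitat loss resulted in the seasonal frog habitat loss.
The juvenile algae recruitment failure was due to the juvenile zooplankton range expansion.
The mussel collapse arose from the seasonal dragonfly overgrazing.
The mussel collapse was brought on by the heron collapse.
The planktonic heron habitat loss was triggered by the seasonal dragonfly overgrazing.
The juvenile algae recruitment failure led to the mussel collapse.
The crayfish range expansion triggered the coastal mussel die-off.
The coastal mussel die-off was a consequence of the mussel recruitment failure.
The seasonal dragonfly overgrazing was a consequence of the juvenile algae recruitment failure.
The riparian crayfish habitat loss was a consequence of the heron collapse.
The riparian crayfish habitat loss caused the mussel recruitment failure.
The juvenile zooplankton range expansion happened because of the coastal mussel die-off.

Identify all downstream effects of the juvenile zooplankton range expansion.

the juvenile algae recruitment failure, the mussel collapse, the planktonic heron habitat loss, the seasonal dragonfly overgrazing

Direct effects: the juvenile algae recruitment failure.
2 steps out: the seasonal dragonfly overgrazing, the mussel collapse.
3 steps out: the planktonic heron habitat loss.
Not reachable from it: the heron collapse, the riparian crayfish habitat loss, the mussel recruitment failure, the seasonal frog habitat loss, the coastal sedge collapse, the seasonal macrophyte habitat loss, the crayfish range expansion, the coastal mussel die-off, the migratory bass collapse.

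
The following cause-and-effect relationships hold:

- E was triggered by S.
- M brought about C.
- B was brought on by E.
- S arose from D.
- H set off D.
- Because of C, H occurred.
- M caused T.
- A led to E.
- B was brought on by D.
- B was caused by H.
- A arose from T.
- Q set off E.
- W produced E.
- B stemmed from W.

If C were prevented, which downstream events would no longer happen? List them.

D, H, S

Downstream of C: H, D, S, E, B.
Of those, still caused via another path: E, B.
The remainder have no surviving cause.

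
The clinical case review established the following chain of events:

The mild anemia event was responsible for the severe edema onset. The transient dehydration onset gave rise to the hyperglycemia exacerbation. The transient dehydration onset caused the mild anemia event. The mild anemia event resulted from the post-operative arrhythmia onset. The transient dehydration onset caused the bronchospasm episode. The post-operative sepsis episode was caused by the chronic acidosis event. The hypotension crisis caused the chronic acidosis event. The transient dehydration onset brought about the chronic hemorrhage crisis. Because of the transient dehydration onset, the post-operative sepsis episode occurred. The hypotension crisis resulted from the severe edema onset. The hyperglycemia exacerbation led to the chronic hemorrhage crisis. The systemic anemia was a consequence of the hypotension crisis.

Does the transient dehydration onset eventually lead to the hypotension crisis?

There is a causal chain: the transient dehydration onset → the mild anemia event → the severe edema onset → the hypotension crisis.

Yes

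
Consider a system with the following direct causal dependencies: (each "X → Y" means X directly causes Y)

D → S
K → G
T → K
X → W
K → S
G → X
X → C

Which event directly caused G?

Upstream contributors include T, but only K feeds directly into G.

K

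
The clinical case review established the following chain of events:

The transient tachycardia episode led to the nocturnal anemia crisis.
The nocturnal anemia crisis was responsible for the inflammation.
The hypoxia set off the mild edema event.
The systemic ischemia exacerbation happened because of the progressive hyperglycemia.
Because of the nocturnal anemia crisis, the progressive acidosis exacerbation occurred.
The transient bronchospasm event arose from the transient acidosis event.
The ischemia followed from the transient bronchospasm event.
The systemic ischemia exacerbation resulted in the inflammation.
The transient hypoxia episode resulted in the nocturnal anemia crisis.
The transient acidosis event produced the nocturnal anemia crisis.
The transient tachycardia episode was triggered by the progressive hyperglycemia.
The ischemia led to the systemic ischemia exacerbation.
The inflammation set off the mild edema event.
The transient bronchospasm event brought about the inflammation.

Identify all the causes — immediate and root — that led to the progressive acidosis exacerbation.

the nocturnal anemia crisis, the progressive hyperglycemia, the transient acidosis event, the transient hypoxia episode, the transient tachycardia episode

Immediate cause of the progressive acidosis exacerbation: the nocturnal anemia crisis.
Further upstream: the progressive hyperglycemia, the transient acidosis event, the transient hypoxia episode, the transient tachycardia episode.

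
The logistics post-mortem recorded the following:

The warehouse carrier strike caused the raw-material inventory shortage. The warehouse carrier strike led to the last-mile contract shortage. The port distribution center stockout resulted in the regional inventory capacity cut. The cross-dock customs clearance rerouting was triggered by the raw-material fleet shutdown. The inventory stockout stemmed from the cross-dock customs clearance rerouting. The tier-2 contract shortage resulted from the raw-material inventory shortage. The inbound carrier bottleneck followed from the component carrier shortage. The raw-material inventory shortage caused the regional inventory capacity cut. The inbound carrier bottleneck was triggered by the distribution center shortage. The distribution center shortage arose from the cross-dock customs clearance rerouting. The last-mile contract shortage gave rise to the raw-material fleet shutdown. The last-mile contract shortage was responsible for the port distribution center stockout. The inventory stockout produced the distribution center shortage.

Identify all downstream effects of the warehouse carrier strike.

the cross-dock customs clearance rerouting, the distribution center shortage, the inbound carrier bottleneck, the inventory stockout, the last-mile contract shortage, the port distribution center stockout, the raw-material fleet shutdown, the raw-material inventory shortage, the regional inventory capacity cut, the tier-2 contract shortage

Direct effects: the raw-material inventory shortage, the last-mile contract shortage.
2 steps out: the port distribution center stockout, the raw-material fleet shutdown, the tier-2 contract shortage, the regional inventory capacity cut.
3 steps out: the cross-dock customs clearance rerouting.
4 steps out: the inventory stockout, the distribution center shortage.
5 steps out: the inbound carrier bottleneck.
Not reachable from it: the component carrier shortage.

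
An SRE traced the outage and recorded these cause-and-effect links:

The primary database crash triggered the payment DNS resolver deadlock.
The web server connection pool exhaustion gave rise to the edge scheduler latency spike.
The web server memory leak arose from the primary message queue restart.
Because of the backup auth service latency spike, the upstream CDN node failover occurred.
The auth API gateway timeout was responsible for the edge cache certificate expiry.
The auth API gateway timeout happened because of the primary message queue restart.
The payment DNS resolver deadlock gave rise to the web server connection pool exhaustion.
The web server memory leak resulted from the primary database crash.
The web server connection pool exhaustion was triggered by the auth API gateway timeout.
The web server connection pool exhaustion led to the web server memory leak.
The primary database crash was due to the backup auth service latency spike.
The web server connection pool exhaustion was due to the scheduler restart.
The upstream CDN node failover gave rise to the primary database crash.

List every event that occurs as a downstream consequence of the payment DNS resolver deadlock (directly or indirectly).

Direct effects: the web server connection pool exhaustion.
2 steps out: the edge scheduler latency spike, the web server memory leak.
Not reachable from it: the primary message queue restart, the backup auth service latency spike, the upstream CDN node failover, the primary database crash, the auth API gateway timeout, the edge cache certificate expiry, the scheduler restart.

the edge scheduler latency spike, the web server connection pool exhaustion, the web server memory leak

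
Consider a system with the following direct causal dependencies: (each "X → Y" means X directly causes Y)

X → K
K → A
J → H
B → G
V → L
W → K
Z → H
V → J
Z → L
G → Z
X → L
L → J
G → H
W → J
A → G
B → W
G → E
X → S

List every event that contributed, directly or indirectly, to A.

Immediate cause of A: K.
Further upstream: X, B, W.

B, K, W, X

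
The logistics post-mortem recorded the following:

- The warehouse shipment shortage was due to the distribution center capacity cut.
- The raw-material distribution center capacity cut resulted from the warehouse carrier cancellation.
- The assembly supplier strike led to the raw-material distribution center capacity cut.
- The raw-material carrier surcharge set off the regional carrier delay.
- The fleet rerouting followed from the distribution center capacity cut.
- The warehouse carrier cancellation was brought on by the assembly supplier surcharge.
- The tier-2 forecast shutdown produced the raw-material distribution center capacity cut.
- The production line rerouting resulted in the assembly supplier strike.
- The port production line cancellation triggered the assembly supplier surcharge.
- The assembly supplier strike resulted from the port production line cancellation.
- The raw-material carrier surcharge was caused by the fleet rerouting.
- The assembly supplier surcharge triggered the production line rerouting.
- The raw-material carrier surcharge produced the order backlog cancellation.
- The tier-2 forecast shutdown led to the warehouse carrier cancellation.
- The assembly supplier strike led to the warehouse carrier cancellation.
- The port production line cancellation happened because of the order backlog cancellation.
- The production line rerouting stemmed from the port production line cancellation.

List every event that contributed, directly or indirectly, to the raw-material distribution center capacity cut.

Immediate causes of the raw-material distribution center capacity cut: the assembly supplier strike, the tier-2 forecast shutdown, the warehouse carrier cancellation.
Further upstream: the distribution center capacity cut, the fleet rerouting, the raw-material carrier surcharge, the order backlog cancellation, the port production line cancellation, the assembly supplier surcharge, the production line rerouting.

the assembly supplier strike, the assembly supplier surcharge, the distribution center capacity cut, the fleet rerouting, the order backlog cancellation, the port production line cancellation, the production line rerouting, the raw-material carrier surcharge, the tier-2 forecast shutdown, the warehouse carrier cancellation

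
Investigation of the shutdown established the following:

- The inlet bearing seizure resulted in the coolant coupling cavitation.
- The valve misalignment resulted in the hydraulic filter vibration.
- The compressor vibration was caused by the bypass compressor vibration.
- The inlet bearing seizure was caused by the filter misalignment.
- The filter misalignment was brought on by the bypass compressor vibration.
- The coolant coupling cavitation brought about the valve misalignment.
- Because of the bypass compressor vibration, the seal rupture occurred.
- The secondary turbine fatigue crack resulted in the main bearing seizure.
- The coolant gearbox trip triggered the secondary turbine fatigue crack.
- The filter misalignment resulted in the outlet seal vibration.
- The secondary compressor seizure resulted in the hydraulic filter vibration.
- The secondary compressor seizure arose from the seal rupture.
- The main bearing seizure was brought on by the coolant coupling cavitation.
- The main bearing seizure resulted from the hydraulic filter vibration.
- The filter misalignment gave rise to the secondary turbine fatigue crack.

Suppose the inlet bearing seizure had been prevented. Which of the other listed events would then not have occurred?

Downstream of the inlet bearing seizure: the coolant coupling cavitation, the valve misalignment, the hydraulic filter vibration, the main bearing seizure.
Of those, still caused via another path: the hydraulic filter vibration, the main bearing seizure.
The remainder have no surviving cause.

the coolant coupling cavitation, the valve misalignment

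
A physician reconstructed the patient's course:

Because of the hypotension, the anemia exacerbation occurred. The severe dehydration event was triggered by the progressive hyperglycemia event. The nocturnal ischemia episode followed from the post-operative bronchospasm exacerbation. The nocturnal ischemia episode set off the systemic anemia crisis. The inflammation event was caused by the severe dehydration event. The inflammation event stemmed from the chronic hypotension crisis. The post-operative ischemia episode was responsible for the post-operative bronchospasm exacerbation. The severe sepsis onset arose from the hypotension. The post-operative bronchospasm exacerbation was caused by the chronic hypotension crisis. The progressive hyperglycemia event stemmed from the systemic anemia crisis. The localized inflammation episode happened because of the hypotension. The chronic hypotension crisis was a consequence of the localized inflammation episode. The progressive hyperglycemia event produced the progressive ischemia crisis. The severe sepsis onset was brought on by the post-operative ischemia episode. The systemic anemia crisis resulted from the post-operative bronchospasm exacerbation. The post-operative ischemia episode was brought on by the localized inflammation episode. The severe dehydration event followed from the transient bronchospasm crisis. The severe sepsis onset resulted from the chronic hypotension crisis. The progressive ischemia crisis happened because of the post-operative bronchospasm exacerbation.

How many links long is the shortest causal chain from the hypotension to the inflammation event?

Shortest chain: the hypotension → the localized inflammation episode → the chronic hypotension crisis → the inflammation event.

3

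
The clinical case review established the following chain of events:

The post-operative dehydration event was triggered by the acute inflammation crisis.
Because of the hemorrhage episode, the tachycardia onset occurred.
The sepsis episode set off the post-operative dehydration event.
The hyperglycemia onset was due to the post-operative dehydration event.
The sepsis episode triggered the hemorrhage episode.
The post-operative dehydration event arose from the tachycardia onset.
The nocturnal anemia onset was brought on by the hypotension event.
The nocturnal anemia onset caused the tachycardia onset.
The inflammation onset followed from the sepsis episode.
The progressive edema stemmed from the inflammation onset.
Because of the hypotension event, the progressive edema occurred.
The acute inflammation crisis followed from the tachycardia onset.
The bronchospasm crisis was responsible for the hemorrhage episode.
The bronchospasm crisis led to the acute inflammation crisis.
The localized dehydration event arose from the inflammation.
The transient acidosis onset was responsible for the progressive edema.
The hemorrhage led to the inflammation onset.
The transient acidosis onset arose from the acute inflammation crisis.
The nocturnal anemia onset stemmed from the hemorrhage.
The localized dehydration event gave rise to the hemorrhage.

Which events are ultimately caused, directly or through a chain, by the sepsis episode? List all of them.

Direct effects: the hemorrhage episode, the inflammation onset, the post-operative dehydration event.
2 steps out: the tachycardia onset, the progressive edema, the hyperglycemia onset.
3 steps out: the acute inflammation crisis.
4 steps out: the transient acidosis onset.
Not reachable from it: the bronchospasm crisis, the inflammation, the localized dehydration event, the hemorrhage, the hypotension event, the nocturnal anemia onset.

the acute inflammation crisis, the hemorrhage episode, the hyperglycemia onset, the inflammation onset, the post-operative dehydration event, the progressive edema, the tachycardia onset, the transient acidosis onset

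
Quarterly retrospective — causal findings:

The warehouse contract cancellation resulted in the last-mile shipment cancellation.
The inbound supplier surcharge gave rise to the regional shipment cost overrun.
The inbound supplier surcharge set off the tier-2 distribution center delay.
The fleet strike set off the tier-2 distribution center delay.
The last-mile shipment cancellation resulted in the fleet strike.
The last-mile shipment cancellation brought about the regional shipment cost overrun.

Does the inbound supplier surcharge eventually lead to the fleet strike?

The inbound supplier surcharge leads to the tier-2 distribution center delay, the regional shipment cost overrun; the fleet strike is not among them.

No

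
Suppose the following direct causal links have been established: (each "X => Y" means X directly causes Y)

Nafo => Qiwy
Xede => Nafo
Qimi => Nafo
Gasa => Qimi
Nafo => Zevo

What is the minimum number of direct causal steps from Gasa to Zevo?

3

Shortest chain: Gasa → Qimi → Nafo → Zevo.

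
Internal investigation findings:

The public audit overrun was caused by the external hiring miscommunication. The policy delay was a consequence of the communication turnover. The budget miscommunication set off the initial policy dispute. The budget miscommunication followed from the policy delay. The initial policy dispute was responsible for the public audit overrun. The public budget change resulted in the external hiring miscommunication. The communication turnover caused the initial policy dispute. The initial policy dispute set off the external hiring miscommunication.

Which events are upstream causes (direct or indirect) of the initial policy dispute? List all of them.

the budget miscommunication, the communication turnover, the policy delay

Immediate causes of the initial policy dispute: the communication turnover, the budget miscommunication.
Further upstream: the policy delay.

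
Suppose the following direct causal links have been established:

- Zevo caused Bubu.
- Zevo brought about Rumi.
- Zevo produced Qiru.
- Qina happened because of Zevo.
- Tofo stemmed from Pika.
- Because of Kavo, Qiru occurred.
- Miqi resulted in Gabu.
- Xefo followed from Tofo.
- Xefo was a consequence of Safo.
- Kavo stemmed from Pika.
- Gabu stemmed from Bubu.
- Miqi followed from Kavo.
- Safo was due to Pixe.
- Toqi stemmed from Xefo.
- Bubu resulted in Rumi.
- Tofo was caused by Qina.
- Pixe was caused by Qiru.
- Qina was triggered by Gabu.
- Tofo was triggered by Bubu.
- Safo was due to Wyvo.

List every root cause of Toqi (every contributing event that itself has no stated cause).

Pika, Wyvo, Zevo

Tracing upstream from Toqi: Toqi ← Xefo ← Tofo ← Bubu ← Zevo.
A separate upstream branch: Toqi ← Xefo ← Tofo ← Pika.
A separate upstream branch: Toqi ← Xefo ← Safo ← Wyvo.
Each of those chain origins has no stated cause.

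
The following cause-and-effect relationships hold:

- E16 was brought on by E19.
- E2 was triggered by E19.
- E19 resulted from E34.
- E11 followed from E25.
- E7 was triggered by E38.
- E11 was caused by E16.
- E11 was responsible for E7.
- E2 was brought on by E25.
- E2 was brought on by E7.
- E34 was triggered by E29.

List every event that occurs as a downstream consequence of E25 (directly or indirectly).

E11, E2, E7

Direct effects: E11, E2.
2 steps out: E7.
Not reachable from it: E29, E38, E34, E19, E16.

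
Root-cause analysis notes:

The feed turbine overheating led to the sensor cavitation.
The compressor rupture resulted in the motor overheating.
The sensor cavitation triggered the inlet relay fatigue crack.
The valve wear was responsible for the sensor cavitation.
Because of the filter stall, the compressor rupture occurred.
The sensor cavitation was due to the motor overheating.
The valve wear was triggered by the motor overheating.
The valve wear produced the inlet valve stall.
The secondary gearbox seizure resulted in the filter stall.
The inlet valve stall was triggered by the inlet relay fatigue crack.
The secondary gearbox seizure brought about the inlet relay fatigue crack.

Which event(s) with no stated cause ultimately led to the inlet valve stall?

Tracing upstream from the inlet valve stall: the inlet valve stall ← the inlet relay fatigue crack ← the secondary gearbox seizure.
A separate upstream branch: the inlet valve stall ← the inlet relay fatigue crack ← the sensor cavitation ← the feed turbine overheating.
Each of those chain origins has no stated cause.

the feed turbine overheating, the secondary gearbox seizure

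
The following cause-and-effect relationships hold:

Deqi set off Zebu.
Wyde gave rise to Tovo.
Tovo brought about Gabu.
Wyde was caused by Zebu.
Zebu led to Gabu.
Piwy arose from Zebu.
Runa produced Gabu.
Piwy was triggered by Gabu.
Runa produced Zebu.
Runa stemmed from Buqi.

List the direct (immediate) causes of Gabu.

Runa, Tovo, Zebu

Upstream contributors include Buqi, Wyde, Deqi, but only Runa, Tovo, Zebu feed directly into Gabu.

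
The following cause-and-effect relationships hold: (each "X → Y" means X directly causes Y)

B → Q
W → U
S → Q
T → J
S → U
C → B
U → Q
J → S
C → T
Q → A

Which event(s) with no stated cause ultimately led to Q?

C, W

Tracing upstream from Q: Q ← B ← C.
A separate upstream branch: Q ← U ← W.
Each of those chain origins has no stated cause.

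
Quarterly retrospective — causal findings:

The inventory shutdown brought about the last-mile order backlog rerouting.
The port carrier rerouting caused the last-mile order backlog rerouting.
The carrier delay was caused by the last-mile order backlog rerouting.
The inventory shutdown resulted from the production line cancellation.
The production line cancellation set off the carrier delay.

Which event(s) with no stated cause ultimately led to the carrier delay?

Tracing upstream from the carrier delay: the carrier delay ← the last-mile order backlog rerouting ← the port carrier rerouting.
A separate upstream branch: the carrier delay ← the production line cancellation.
Each of those chain origins has no stated cause.

the port carrier rerouting, the production line cancellation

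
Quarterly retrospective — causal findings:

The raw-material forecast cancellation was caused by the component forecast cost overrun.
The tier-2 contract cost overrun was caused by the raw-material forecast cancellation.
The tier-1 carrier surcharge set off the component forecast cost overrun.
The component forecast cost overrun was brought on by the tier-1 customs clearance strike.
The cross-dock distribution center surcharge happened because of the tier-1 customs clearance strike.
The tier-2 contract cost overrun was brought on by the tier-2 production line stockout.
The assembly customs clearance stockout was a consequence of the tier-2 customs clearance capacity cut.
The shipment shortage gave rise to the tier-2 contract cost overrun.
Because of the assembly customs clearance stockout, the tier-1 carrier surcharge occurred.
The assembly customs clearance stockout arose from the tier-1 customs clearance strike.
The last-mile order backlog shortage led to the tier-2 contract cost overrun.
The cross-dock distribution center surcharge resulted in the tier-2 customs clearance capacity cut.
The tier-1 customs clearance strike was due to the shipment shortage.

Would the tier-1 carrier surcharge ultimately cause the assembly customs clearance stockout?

No

The tier-1 carrier surcharge leads to the component forecast cost overrun, the raw-material forecast cancellation, the tier-2 contract cost overrun; the assembly customs clearance stockout is not among them.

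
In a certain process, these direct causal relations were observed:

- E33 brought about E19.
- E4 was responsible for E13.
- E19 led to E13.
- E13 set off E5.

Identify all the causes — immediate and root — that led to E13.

E19, E33, E4

Immediate causes of E13: E4, E19.
Further upstream: E33.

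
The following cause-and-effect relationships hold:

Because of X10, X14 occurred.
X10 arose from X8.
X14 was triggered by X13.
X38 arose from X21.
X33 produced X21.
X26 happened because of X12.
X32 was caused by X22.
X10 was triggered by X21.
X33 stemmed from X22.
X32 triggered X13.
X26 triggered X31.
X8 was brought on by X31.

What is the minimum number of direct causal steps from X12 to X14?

Shortest chain: X12 → X26 → X31 → X8 → X10 → X14.

5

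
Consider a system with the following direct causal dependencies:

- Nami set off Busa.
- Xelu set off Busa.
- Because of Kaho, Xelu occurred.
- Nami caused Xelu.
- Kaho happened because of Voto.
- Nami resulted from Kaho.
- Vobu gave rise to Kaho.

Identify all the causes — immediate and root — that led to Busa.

Kaho, Nami, Vobu, Voto, Xelu

Immediate causes of Busa: Nami, Xelu.
Further upstream: Voto, Kaho, Vobu.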